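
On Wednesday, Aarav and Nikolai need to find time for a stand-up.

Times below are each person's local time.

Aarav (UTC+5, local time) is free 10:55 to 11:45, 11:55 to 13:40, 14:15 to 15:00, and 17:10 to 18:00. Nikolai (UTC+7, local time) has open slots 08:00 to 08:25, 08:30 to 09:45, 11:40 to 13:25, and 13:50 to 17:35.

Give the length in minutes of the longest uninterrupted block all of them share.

Aarav → UTC: 05:55–06:45, 06:55–08:40, 09:15–10:00, 12:10–13:00.
Nikolai → UTC: 01:00–01:25, 01:30–02:45, 04:40–06:25, 06:50–10:35.
Aarav ∩ Nikolai: 05:55–06:25, 06:55–08:40, 09:15–10:00.
Common window lengths: 30, 105, 45 min; longest is 105.

105 minutes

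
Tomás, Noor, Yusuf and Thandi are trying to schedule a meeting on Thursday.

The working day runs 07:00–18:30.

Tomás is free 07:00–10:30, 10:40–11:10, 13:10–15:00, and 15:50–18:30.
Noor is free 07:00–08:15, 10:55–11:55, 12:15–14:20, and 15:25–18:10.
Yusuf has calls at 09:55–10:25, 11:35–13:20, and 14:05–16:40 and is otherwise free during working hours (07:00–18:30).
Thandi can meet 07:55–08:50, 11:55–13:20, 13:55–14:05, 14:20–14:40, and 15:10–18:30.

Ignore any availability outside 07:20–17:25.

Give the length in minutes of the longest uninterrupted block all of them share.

Yusuf free within 07:00–18:30: 07:00–09:55, 10:25–11:35, 13:20–14:05, 16:40–18:30.
Tomás ∩ Noor: 07:00–08:15, 10:55–11:10, 13:10–14:20, 15:50–18:10.
Tomás ∩ Noor ∩ Yusuf: 07:00–08:15, 10:55–11:10, 13:20–14:05, 16:40–18:10.
Tomás ∩ Noor ∩ Yusuf ∩ Thandi: 07:55–08:15, 13:55–14:05, 16:40–18:10.
Restricted to 07:20–17:25: 07:55–08:15, 13:55–14:05, 16:40–17:25.
Common window lengths: 20, 10, 45 min; longest is 45.

45 minutes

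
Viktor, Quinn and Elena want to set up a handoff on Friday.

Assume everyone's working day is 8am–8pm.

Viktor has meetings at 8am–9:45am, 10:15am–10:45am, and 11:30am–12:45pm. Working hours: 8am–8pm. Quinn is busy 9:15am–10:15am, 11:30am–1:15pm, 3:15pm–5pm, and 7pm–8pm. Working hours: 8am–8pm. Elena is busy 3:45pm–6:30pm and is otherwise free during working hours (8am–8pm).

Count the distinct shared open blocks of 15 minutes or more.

Viktor free within 08:00–20:00: 09:45–10:15, 10:45–11:30, 12:45–20:00.
Quinn free within 08:00–20:00: 08:00–09:15, 10:15–11:30, 13:15–15:15, 17:00–19:00.
Elena free within 08:00–20:00: 08:00–15:45, 18:30–20:00.
Viktor ∩ Quinn: 10:45–11:30, 13:15–15:15, 17:00–19:00.
Viktor ∩ Quinn ∩ Elena: 10:45–11:30, 13:15–15:15, 18:30–19:00.
Windows ≥ 15 min: 10:45–11:30, 13:15–15:15, 18:30–19:00.
That's 3 windows.

3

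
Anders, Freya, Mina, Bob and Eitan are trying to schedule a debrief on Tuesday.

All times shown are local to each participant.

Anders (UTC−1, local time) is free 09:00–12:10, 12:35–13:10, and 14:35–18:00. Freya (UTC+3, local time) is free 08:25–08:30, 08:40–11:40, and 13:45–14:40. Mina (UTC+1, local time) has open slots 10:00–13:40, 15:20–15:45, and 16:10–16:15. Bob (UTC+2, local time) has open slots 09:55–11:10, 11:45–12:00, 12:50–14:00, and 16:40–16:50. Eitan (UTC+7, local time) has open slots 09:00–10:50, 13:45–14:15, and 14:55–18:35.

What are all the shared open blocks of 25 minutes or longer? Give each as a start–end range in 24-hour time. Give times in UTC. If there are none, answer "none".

Anders → UTC: 10:00–13:10, 13:35–14:10, 15:35–19:00.
Freya → UTC: 05:25–05:30, 05:40–08:40, 10:45–11:40.
Mina → UTC: 09:00–12:40, 14:20–14:45, 15:10–15:15.
Bob → UTC: 07:55–09:10, 09:45–10:00, 10:50–12:00, 14:40–14:50.
Eitan → UTC: 02:00–03:50, 06:45–07:15, 07:55–11:35.
Anders ∩ Freya: 10:45–11:40.
Anders ∩ Freya ∩ Mina: 10:45–11:40.
Anders ∩ Freya ∩ Mina ∩ Bob: 10:50–11:40.
Anders ∩ Freya ∩ Mina ∩ Bob ∩ Eitan: 10:50–11:35.
Windows ≥ 25 min: 10:50–11:35.

10:50–11:35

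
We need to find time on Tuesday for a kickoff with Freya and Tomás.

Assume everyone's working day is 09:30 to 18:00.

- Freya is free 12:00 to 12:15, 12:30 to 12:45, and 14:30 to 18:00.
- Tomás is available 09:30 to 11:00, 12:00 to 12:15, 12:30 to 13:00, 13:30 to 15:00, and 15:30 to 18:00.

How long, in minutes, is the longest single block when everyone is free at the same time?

150 minutes

Freya ∩ Tomás: 12:00–12:15, 12:30–12:45, 14:30–15:00, 15:30–18:00.
Common window lengths: 15, 15, 30, 150 min; longest is 150.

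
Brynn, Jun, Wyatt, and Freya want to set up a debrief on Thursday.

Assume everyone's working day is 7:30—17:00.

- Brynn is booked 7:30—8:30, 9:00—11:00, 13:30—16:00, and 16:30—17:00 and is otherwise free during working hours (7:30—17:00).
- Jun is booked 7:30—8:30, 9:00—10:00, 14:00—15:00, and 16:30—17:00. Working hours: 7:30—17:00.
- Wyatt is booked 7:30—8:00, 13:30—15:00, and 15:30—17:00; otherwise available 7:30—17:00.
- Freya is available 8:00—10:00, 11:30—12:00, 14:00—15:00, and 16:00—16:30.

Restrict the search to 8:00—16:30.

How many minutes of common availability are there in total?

60 minutes

Brynn free within 07:30–17:00: 08:30–09:00, 11:00–13:30, 16:00–16:30.
Jun free within 07:30–17:00: 08:30–09:00, 10:00–14:00, 15:00–16:30.
Wyatt free within 07:30–17:00: 08:00–13:30, 15:00–15:30.
Brynn ∩ Jun: 08:30–09:00, 11:00–13:30, 16:00–16:30.
Brynn ∩ Jun ∩ Wyatt: 08:30–09:00, 11:00–13:30.
Brynn ∩ Jun ∩ Wyatt ∩ Freya: 08:30–09:00, 11:30–12:00.
Restricted to 08:00–16:30: 08:30–09:00, 11:30–12:00.
Total common minutes: 30 + 30 = 60.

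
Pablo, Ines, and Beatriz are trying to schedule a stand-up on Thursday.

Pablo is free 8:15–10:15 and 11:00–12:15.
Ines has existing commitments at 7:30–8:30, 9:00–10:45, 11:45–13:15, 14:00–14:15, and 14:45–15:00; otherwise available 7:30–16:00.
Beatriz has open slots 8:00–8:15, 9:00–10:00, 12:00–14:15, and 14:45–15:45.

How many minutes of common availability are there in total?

0 minutes

Ines free within 07:30–16:00: 08:30–09:00, 10:45–11:45, 13:15–14:00, 14:15–14:45, 15:00–16:00.
Pablo ∩ Ines: 08:30–09:00, 11:00–11:45.
Pablo ∩ Ines ∩ Beatriz: (none).
Total common minutes: 0.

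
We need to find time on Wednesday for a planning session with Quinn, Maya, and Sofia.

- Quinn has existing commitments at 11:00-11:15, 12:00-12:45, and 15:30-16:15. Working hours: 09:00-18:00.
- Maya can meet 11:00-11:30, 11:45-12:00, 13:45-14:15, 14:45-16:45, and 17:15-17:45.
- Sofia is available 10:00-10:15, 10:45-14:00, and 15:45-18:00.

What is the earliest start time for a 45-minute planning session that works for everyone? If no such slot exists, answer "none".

none

Quinn free within 09:00–18:00: 09:00–11:00, 11:15–12:00, 12:45–15:30, 16:15–18:00.
Quinn ∩ Maya: 11:15–11:30, 11:45–12:00, 13:45–14:15, 14:45–15:30, 16:15–16:45, 17:15–17:45.
Quinn ∩ Maya ∩ Sofia: 11:15–11:30, 11:45–12:00, 13:45–14:00, 16:15–16:45, 17:15–17:45.
Windows ≥ 45 min: (none).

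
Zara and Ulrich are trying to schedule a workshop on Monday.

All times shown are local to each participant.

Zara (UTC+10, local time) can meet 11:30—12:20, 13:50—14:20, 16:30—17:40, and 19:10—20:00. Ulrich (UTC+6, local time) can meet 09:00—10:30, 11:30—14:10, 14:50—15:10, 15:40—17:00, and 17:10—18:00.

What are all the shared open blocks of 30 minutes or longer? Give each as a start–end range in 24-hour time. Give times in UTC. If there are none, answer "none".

Zara → UTC: 01:30–02:20, 03:50–04:20, 06:30–07:40, 09:10–10:00.
Ulrich → UTC: 03:00–04:30, 05:30–08:10, 08:50–09:10, 09:40–11:00, 11:10–12:00.
Zara ∩ Ulrich: 03:50–04:20, 06:30–07:40, 09:40–10:00.
Windows ≥ 30 min: 03:50–04:20, 06:30–07:40.

03:50–04:20, 06:30–07:40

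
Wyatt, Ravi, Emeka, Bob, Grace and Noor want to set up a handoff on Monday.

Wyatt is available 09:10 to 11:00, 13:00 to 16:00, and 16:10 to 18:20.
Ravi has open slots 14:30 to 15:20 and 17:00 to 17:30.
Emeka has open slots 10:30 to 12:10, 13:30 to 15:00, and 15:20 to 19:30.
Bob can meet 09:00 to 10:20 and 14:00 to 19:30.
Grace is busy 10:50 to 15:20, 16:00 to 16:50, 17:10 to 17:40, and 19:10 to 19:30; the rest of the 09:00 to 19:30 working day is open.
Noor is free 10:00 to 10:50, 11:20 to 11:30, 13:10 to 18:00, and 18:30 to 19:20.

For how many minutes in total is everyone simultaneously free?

10 minutes

Grace free within 09:00–19:30: 09:00–10:50, 15:20–16:00, 16:50–17:10, 17:40–19:10.
Wyatt ∩ Ravi: 14:30–15:20, 17:00–17:30.
Wyatt ∩ Ravi ∩ Emeka: 14:30–15:00, 17:00–17:30.
Wyatt ∩ Ravi ∩ Emeka ∩ Bob: 14:30–15:00, 17:00–17:30.
Wyatt ∩ Ravi ∩ Emeka ∩ Bob ∩ Grace: 17:00–17:10.
Wyatt ∩ Ravi ∩ Emeka ∩ Bob ∩ Grace ∩ Noor: 17:00–17:10.
Total common minutes: 10.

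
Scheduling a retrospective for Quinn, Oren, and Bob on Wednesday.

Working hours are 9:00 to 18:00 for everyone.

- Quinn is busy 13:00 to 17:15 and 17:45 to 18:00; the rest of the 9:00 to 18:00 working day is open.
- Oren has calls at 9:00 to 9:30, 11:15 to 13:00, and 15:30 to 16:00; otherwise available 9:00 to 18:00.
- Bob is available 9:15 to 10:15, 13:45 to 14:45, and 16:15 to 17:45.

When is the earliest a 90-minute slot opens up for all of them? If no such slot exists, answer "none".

none

Quinn free within 09:00–18:00: 09:00–13:00, 17:15–17:45.
Oren free within 09:00–18:00: 09:30–11:15, 13:00–15:30, 16:00–18:00.
Quinn ∩ Oren: 09:30–11:15, 17:15–17:45.
Quinn ∩ Oren ∩ Bob: 09:30–10:15, 17:15–17:45.
Windows ≥ 90 min: (none).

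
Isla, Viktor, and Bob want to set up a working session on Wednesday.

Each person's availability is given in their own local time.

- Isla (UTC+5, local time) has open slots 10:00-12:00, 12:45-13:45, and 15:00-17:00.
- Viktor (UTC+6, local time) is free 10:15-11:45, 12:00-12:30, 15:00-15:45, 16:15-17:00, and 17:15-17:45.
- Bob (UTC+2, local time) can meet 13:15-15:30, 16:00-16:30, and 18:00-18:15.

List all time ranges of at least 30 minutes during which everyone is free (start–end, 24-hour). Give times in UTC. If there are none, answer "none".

11:15–11:45

Isla → UTC: 05:00–07:00, 07:45–08:45, 10:00–12:00.
Viktor → UTC: 04:15–05:45, 06:00–06:30, 09:00–09:45, 10:15–11:00, 11:15–11:45.
Bob → UTC: 11:15–13:30, 14:00–14:30, 16:00–16:15.
Isla ∩ Viktor: 05:00–05:45, 06:00–06:30, 10:15–11:00, 11:15–11:45.
Isla ∩ Viktor ∩ Bob: 11:15–11:45.
Windows ≥ 30 min: 11:15–11:45.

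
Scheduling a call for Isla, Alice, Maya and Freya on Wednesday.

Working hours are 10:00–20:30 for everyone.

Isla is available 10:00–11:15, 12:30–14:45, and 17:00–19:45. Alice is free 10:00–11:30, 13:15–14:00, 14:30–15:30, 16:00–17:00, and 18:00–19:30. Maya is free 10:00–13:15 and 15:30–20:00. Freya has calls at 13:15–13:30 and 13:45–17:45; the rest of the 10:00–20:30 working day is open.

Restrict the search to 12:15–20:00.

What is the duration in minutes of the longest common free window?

Freya free within 10:00–20:30: 10:00–13:15, 13:30–13:45, 17:45–20:30.
Isla ∩ Alice: 10:00–11:15, 13:15–14:00, 14:30–14:45, 18:00–19:30.
Isla ∩ Alice ∩ Maya: 10:00–11:15, 18:00–19:30.
Isla ∩ Alice ∩ Maya ∩ Freya: 10:00–11:15, 18:00–19:30.
Restricted to 12:15–20:00: 18:00–19:30.
Single common window of 90 minutes.

90 minutes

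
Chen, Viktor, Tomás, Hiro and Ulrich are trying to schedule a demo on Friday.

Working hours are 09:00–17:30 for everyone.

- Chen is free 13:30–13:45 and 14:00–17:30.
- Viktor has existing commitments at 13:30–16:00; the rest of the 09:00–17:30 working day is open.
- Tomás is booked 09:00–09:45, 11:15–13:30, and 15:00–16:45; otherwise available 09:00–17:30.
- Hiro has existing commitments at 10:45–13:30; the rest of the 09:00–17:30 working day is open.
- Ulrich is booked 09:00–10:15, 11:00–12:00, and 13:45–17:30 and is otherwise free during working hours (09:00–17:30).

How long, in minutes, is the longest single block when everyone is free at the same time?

Viktor free within 09:00–17:30: 09:00–13:30, 16:00–17:30.
Tomás free within 09:00–17:30: 09:45–11:15, 13:30–15:00, 16:45–17:30.
Hiro free within 09:00–17:30: 09:00–10:45, 13:30–17:30.
Ulrich free within 09:00–17:30: 10:15–11:00, 12:00–13:45.
Chen ∩ Viktor: 16:00–17:30.
Chen ∩ Viktor ∩ Tomás: 16:45–17:30.
Chen ∩ Viktor ∩ Tomás ∩ Hiro: 16:45–17:30.
Chen ∩ Viktor ∩ Tomás ∩ Hiro ∩ Ulrich: (none).
No common window.

0 minutes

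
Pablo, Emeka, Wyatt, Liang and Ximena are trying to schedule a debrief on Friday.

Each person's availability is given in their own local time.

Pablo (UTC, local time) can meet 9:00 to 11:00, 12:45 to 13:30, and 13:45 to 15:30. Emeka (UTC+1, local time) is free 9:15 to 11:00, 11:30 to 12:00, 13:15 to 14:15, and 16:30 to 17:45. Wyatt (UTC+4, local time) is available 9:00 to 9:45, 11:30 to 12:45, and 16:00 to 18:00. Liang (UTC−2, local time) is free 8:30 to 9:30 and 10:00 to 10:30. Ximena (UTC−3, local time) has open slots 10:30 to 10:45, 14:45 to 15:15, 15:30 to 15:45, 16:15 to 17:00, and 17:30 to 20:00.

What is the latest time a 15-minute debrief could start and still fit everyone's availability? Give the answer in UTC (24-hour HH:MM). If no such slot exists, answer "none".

none

Pablo → UTC: 09:00–11:00, 12:45–13:30, 13:45–15:30.
Emeka → UTC: 08:15–10:00, 10:30–11:00, 12:15–13:15, 15:30–16:45.
Wyatt → UTC: 05:00–05:45, 07:30–08:45, 12:00–14:00.
Liang → UTC: 10:30–11:30, 12:00–12:30.
Ximena → UTC: 13:30–13:45, 17:45–18:15, 18:30–18:45, 19:15–20:00, 20:30–23:00.
Pablo ∩ Emeka: 09:00–10:00, 10:30–11:00, 12:45–13:15.
Pablo ∩ Emeka ∩ Wyatt: 12:45–13:15.
Pablo ∩ Emeka ∩ Wyatt ∩ Liang: (none).
Pablo ∩ Emeka ∩ Wyatt ∩ Liang ∩ Ximena: (none).
Windows ≥ 15 min: (none).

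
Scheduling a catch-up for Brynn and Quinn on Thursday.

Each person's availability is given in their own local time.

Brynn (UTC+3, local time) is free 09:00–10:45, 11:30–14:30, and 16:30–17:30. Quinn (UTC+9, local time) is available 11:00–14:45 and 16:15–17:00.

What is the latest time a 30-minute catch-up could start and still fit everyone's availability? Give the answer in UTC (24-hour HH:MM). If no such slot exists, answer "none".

07:15

Brynn → UTC: 06:00–07:45, 08:30–11:30, 13:30–14:30.
Quinn → UTC: 02:00–05:45, 07:15–08:00.
Brynn ∩ Quinn: 07:15–07:45.
Windows ≥ 30 min: 07:15–07:45.
Latest start in the last window 07:15–07:45 is 07:45 − 30 min = 07:15.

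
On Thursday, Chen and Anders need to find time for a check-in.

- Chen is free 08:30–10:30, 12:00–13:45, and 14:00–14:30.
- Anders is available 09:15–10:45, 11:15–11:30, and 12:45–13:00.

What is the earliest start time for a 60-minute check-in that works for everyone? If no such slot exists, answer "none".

Chen ∩ Anders: 09:15–10:30, 12:45–13:00.
Windows ≥ 60 min: 09:15–10:30.
Earliest such window starts at 09:15.

09:15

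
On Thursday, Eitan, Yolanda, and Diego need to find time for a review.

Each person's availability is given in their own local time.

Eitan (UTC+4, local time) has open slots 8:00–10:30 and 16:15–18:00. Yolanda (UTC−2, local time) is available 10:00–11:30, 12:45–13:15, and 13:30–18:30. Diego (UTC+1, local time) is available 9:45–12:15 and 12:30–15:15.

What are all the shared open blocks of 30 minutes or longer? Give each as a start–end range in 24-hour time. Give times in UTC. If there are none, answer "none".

Eitan → UTC: 04:00–06:30, 12:15–14:00.
Yolanda → UTC: 12:00–13:30, 14:45–15:15, 15:30–20:30.
Diego → UTC: 08:45–11:15, 11:30–14:15.
Eitan ∩ Yolanda: 12:15–13:30.
Eitan ∩ Yolanda ∩ Diego: 12:15–13:30.
Windows ≥ 30 min: 12:15–13:30.

12:15–13:30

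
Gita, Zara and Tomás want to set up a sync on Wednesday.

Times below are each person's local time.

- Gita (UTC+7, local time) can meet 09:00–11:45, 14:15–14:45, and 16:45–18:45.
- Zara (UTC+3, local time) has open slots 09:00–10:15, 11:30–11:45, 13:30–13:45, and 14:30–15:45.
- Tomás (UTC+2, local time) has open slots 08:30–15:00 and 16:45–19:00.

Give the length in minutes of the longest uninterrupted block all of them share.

Gita → UTC: 02:00–04:45, 07:15–07:45, 09:45–11:45.
Zara → UTC: 06:00–07:15, 08:30–08:45, 10:30–10:45, 11:30–12:45.
Tomás → UTC: 06:30–13:00, 14:45–17:00.
Gita ∩ Zara: 10:30–10:45, 11:30–11:45.
Gita ∩ Zara ∩ Tomás: 10:30–10:45, 11:30–11:45.
Common window lengths: 15, 15 min; longest is 15.

15 minutes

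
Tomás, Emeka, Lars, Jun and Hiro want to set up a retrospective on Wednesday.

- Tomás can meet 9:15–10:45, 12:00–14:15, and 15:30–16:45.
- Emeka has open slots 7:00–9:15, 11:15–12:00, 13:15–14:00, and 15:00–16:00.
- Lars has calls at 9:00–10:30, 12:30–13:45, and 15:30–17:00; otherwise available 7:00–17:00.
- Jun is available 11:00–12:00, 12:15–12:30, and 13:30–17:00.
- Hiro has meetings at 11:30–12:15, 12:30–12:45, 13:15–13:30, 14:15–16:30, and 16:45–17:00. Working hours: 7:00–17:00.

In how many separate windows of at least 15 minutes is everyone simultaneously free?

1

Lars free within 07:00–17:00: 07:00–09:00, 10:30–12:30, 13:45–15:30.
Hiro free within 07:00–17:00: 07:00–11:30, 12:15–12:30, 12:45–13:15, 13:30–14:15, 16:30–16:45.
Tomás ∩ Emeka: 13:15–14:00, 15:30–16:00.
Tomás ∩ Emeka ∩ Lars: 13:45–14:00.
Tomás ∩ Emeka ∩ Lars ∩ Jun: 13:45–14:00.
Tomás ∩ Emeka ∩ Lars ∩ Jun ∩ Hiro: 13:45–14:00.
Windows ≥ 15 min: 13:45–14:00.
That's 1 window.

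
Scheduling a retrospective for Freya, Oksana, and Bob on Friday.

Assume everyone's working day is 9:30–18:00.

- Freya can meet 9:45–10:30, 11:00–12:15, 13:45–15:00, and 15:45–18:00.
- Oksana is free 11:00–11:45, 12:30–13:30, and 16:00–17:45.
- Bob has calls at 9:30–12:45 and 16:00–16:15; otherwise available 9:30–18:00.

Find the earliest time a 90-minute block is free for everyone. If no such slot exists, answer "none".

16:15

Bob free within 09:30–18:00: 12:45–16:00, 16:15–18:00.
Freya ∩ Oksana: 11:00–11:45, 16:00–17:45.
Freya ∩ Oksana ∩ Bob: 16:15–17:45.
Windows ≥ 90 min: 16:15–17:45.
Earliest such window starts at 16:15.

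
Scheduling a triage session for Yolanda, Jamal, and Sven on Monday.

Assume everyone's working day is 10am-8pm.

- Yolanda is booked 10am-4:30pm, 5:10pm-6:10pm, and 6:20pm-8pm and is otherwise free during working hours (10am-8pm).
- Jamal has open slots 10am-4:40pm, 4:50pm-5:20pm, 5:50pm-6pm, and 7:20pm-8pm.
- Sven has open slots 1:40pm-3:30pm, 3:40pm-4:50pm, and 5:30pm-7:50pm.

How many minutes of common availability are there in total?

Yolanda free within 10:00–20:00: 16:30–17:10, 18:10–18:20.
Yolanda ∩ Jamal: 16:30–16:40, 16:50–17:10.
Yolanda ∩ Jamal ∩ Sven: 16:30–16:40.
Total common minutes: 10.

10 minutes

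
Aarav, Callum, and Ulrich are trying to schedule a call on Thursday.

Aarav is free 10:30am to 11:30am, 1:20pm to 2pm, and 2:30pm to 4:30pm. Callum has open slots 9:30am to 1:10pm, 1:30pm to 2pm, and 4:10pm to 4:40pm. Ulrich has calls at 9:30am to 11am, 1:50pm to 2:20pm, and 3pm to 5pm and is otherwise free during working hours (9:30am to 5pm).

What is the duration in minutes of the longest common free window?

Ulrich free within 09:30–17:00: 11:00–13:50, 14:20–15:00.
Aarav ∩ Callum: 10:30–11:30, 13:30–14:00, 16:10–16:30.
Aarav ∩ Callum ∩ Ulrich: 11:00–11:30, 13:30–13:50.
Common window lengths: 30, 20 min; longest is 30.

30 minutes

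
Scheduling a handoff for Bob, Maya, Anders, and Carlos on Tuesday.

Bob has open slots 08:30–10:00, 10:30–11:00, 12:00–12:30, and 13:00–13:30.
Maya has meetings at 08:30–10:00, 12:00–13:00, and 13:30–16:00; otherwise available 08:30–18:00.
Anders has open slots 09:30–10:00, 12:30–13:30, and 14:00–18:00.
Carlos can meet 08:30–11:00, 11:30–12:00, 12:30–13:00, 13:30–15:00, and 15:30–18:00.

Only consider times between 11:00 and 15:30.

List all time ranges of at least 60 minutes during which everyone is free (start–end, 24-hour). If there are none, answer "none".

none

Maya free within 08:30–18:00: 10:00–12:00, 13:00–13:30, 16:00–18:00.
Bob ∩ Maya: 10:30–11:00, 13:00–13:30.
Bob ∩ Maya ∩ Anders: 13:00–13:30.
Bob ∩ Maya ∩ Anders ∩ Carlos: (none).
Restricted to 11:00–15:30: (none).
Windows ≥ 60 min: (none).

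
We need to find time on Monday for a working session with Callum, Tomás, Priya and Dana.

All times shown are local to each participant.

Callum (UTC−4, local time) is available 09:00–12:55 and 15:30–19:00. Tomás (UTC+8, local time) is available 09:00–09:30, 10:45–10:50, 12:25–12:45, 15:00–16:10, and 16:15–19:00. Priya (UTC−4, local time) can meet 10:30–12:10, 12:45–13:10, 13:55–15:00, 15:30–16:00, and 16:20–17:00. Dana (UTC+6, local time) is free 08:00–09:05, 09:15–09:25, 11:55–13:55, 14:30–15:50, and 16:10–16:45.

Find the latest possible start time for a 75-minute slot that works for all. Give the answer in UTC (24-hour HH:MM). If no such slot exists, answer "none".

none

Callum → UTC: 13:00–16:55, 19:30–23:00.
Tomás → UTC: 01:00–01:30, 02:45–02:50, 04:25–04:45, 07:00–08:10, 08:15–11:00.
Priya → UTC: 14:30–16:10, 16:45–17:10, 17:55–19:00, 19:30–20:00, 20:20–21:00.
Dana → UTC: 02:00–03:05, 03:15–03:25, 05:55–07:55, 08:30–09:50, 10:10–10:45.
Callum ∩ Tomás: (none).
Callum ∩ Tomás ∩ Priya: (none).
Callum ∩ Tomás ∩ Priya ∩ Dana: (none).
Windows ≥ 75 min: (none).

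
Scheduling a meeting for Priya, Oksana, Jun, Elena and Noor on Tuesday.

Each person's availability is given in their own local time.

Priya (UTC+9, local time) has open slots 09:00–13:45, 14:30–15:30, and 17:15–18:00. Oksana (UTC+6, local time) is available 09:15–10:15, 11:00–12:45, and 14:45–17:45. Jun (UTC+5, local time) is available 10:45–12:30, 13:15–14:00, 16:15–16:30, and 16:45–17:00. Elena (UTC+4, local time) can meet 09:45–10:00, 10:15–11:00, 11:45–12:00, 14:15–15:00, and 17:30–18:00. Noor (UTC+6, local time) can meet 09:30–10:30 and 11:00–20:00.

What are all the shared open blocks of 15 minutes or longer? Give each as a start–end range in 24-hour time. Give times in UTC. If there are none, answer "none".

05:45–06:00, 06:15–06:30

Priya → UTC: 00:00–04:45, 05:30–06:30, 08:15–09:00.
Oksana → UTC: 03:15–04:15, 05:00–06:45, 08:45–11:45.
Jun → UTC: 05:45–07:30, 08:15–09:00, 11:15–11:30, 11:45–12:00.
Elena → UTC: 05:45–06:00, 06:15–07:00, 07:45–08:00, 10:15–11:00, 13:30–14:00.
Noor → UTC: 03:30–04:30, 05:00–14:00.
Priya ∩ Oksana: 03:15–04:15, 05:30–06:30, 08:45–09:00.
Priya ∩ Oksana ∩ Jun: 05:45–06:30, 08:45–09:00.
Priya ∩ Oksana ∩ Jun ∩ Elena: 05:45–06:00, 06:15–06:30.
Priya ∩ Oksana ∩ Jun ∩ Elena ∩ Noor: 05:45–06:00, 06:15–06:30.
Windows ≥ 15 min: 05:45–06:00, 06:15–06:30.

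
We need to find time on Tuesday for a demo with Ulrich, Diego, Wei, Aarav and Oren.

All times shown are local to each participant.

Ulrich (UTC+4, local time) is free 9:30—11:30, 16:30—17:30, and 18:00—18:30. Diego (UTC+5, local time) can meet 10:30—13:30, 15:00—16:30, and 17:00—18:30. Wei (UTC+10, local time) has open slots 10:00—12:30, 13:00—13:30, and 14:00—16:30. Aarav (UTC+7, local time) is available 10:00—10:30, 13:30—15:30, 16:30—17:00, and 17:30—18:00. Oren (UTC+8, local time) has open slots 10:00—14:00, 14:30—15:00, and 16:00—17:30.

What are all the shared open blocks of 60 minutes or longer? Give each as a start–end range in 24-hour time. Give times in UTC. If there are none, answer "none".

none

Ulrich → UTC: 05:30–07:30, 12:30–13:30, 14:00–14:30.
Diego → UTC: 05:30–08:30, 10:00–11:30, 12:00–13:30.
Wei → UTC: 00:00–02:30, 03:00–03:30, 04:00–06:30.
Aarav → UTC: 03:00–03:30, 06:30–08:30, 09:30–10:00, 10:30–11:00.
Oren → UTC: 02:00–06:00, 06:30–07:00, 08:00–09:30.
Ulrich ∩ Diego: 05:30–07:30, 12:30–13:30.
Ulrich ∩ Diego ∩ Wei: 05:30–06:30.
Ulrich ∩ Diego ∩ Wei ∩ Aarav: (none).
Ulrich ∩ Diego ∩ Wei ∩ Aarav ∩ Oren: (none).
Windows ≥ 60 min: (none).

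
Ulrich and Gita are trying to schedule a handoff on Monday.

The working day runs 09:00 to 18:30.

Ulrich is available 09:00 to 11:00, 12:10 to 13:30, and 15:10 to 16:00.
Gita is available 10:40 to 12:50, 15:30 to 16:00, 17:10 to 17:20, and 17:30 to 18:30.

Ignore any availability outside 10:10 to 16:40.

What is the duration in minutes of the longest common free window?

Ulrich ∩ Gita: 10:40–11:00, 12:10–12:50, 15:30–16:00.
Restricted to 10:10–16:40: 10:40–11:00, 12:10–12:50, 15:30–16:00.
Common window lengths: 20, 40, 30 min; longest is 40.

40 minutes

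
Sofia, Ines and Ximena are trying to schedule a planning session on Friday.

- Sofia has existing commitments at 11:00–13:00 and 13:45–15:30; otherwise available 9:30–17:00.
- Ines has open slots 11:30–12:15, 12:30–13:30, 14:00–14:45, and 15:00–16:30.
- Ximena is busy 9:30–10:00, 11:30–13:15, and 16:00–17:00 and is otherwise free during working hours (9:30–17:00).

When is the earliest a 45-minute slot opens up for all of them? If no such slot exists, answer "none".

Sofia free within 09:30–17:00: 09:30–11:00, 13:00–13:45, 15:30–17:00.
Ximena free within 09:30–17:00: 10:00–11:30, 13:15–16:00.
Sofia ∩ Ines: 13:00–13:30, 15:30–16:30.
Sofia ∩ Ines ∩ Ximena: 13:15–13:30, 15:30–16:00.
Windows ≥ 45 min: (none).

none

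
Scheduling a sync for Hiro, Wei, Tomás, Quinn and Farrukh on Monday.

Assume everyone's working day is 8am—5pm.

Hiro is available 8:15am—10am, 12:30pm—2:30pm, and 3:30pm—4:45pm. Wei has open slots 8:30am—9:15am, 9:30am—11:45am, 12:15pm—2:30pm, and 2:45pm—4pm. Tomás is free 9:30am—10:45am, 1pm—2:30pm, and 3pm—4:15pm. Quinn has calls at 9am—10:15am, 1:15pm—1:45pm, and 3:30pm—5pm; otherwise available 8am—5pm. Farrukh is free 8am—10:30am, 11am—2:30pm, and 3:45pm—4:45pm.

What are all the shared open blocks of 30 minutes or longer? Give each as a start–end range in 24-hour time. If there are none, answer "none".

Quinn free within 08:00–17:00: 08:00–09:00, 10:15–13:15, 13:45–15:30.
Hiro ∩ Wei: 08:30–09:15, 09:30–10:00, 12:30–14:30, 15:30–16:00.
Hiro ∩ Wei ∩ Tomás: 09:30–10:00, 13:00–14:30, 15:30–16:00.
Hiro ∩ Wei ∩ Tomás ∩ Quinn: 13:00–13:15, 13:45–14:30.
Hiro ∩ Wei ∩ Tomás ∩ Quinn ∩ Farrukh: 13:00–13:15, 13:45–14:30.
Windows ≥ 30 min: 13:45–14:30.

13:45–14:30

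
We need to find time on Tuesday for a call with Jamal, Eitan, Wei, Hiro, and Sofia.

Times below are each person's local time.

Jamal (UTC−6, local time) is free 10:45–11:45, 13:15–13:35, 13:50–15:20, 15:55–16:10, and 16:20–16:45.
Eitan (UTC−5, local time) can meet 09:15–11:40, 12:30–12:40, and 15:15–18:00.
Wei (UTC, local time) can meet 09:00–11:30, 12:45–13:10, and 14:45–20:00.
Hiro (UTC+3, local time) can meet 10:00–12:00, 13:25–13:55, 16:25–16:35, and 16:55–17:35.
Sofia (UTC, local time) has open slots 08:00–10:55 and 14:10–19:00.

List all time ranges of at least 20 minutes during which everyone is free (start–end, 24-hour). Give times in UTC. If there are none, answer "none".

none

Jamal → UTC: 16:45–17:45, 19:15–19:35, 19:50–21:20, 21:55–22:10, 22:20–22:45.
Eitan → UTC: 14:15–16:40, 17:30–17:40, 20:15–23:00.
Wei → UTC: 09:00–11:30, 12:45–13:10, 14:45–20:00.
Hiro → UTC: 07:00–09:00, 10:25–10:55, 13:25–13:35, 13:55–14:35.
Sofia → UTC: 08:00–10:55, 14:10–19:00.
Jamal ∩ Eitan: 17:30–17:40, 20:15–21:20, 21:55–22:10, 22:20–22:45.
Jamal ∩ Eitan ∩ Wei: 17:30–17:40.
Jamal ∩ Eitan ∩ Wei ∩ Hiro: (none).
Jamal ∩ Eitan ∩ Wei ∩ Hiro ∩ Sofia: (none).
Windows ≥ 20 min: (none).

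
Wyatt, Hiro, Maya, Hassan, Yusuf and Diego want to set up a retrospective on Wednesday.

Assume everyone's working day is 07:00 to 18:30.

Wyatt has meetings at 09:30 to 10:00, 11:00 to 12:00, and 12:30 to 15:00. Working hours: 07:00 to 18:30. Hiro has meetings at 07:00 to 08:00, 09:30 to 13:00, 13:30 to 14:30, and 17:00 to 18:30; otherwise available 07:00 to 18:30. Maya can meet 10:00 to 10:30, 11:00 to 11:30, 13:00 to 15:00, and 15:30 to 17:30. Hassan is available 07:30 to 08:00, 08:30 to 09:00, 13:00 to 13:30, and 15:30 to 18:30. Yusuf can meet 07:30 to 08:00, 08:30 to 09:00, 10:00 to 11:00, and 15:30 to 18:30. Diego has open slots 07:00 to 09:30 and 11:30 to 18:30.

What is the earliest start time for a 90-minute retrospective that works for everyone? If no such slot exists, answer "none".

15:30

Wyatt free within 07:00–18:30: 07:00–09:30, 10:00–11:00, 12:00–12:30, 15:00–18:30.
Hiro free within 07:00–18:30: 08:00–09:30, 13:00–13:30, 14:30–17:00.
Wyatt ∩ Hiro: 08:00–09:30, 15:00–17:00.
Wyatt ∩ Hiro ∩ Maya: 15:30–17:00.
Wyatt ∩ Hiro ∩ Maya ∩ Hassan: 15:30–17:00.
Wyatt ∩ Hiro ∩ Maya ∩ Hassan ∩ Yusuf: 15:30–17:00.
Wyatt ∩ Hiro ∩ Maya ∩ Hassan ∩ Yusuf ∩ Diego: 15:30–17:00.
Windows ≥ 90 min: 15:30–17:00.
Earliest such window starts at 15:30.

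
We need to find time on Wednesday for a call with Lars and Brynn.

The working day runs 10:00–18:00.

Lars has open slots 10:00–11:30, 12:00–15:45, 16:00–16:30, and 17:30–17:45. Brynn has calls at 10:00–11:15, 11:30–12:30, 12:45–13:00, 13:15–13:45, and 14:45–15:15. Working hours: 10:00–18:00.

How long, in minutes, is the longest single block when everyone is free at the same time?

Brynn free within 10:00–18:00: 11:15–11:30, 12:30–12:45, 13:00–13:15, 13:45–14:45, 15:15–18:00.
Lars ∩ Brynn: 11:15–11:30, 12:30–12:45, 13:00–13:15, 13:45–14:45, 15:15–15:45, 16:00–16:30, 17:30–17:45.
Common window lengths: 15, 15, 15, 60, 30, 30, 15 min; longest is 60.

60 minutes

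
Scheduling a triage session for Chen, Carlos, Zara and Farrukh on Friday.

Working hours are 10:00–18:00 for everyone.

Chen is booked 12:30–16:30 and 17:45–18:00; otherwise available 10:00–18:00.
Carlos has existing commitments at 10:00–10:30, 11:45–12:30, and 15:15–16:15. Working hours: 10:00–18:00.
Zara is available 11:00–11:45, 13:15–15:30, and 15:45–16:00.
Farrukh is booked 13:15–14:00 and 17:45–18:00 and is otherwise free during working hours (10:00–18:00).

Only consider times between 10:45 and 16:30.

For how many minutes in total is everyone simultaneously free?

45 minutes

Chen free within 10:00–18:00: 10:00–12:30, 16:30–17:45.
Carlos free within 10:00–18:00: 10:30–11:45, 12:30–15:15, 16:15–18:00.
Farrukh free within 10:00–18:00: 10:00–13:15, 14:00–17:45.
Chen ∩ Carlos: 10:30–11:45, 16:30–17:45.
Chen ∩ Carlos ∩ Zara: 11:00–11:45.
Chen ∩ Carlos ∩ Zara ∩ Farrukh: 11:00–11:45.
Restricted to 10:45–16:30: 11:00–11:45.
Total common minutes: 45.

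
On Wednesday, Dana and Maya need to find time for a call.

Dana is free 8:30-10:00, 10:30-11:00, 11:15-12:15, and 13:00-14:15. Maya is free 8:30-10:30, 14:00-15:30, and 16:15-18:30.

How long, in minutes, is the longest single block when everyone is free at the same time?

90 minutes

Dana ∩ Maya: 08:30–10:00, 14:00–14:15.
Common window lengths: 90, 15 min; longest is 90.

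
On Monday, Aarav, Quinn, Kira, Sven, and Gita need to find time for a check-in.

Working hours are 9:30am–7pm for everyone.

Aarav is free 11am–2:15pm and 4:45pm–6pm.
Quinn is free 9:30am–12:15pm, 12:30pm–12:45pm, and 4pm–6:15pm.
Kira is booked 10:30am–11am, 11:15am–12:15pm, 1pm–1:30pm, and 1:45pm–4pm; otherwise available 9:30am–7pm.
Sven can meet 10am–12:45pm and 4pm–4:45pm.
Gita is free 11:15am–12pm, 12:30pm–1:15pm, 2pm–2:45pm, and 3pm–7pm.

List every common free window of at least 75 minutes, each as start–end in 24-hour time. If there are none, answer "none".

none

Kira free within 09:30–19:00: 09:30–10:30, 11:00–11:15, 12:15–13:00, 13:30–13:45, 16:00–19:00.
Aarav ∩ Quinn: 11:00–12:15, 12:30–12:45, 16:45–18:00.
Aarav ∩ Quinn ∩ Kira: 11:00–11:15, 12:30–12:45, 16:45–18:00.
Aarav ∩ Quinn ∩ Kira ∩ Sven: 11:00–11:15, 12:30–12:45.
Aarav ∩ Quinn ∩ Kira ∩ Sven ∩ Gita: 12:30–12:45.
Windows ≥ 75 min: (none).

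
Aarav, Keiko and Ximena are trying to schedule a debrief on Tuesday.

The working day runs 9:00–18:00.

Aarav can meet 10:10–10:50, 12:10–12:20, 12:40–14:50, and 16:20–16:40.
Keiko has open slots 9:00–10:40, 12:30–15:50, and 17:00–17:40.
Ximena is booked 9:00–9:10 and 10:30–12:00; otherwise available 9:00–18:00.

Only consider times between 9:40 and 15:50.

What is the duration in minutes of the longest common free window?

Ximena free within 09:00–18:00: 09:10–10:30, 12:00–18:00.
Aarav ∩ Keiko: 10:10–10:40, 12:40–14:50.
Aarav ∩ Keiko ∩ Ximena: 10:10–10:30, 12:40–14:50.
Restricted to 09:40–15:50: 10:10–10:30, 12:40–14:50.
Common window lengths: 20, 130 min; longest is 130.

130 minutes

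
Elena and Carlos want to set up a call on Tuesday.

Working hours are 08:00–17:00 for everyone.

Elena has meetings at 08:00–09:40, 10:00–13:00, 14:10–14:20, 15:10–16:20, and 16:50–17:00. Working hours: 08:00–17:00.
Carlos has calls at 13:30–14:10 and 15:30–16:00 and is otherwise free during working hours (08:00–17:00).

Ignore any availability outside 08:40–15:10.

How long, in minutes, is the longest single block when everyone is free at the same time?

50 minutes

Elena free within 08:00–17:00: 09:40–10:00, 13:00–14:10, 14:20–15:10, 16:20–16:50.
Carlos free within 08:00–17:00: 08:00–13:30, 14:10–15:30, 16:00–17:00.
Elena ∩ Carlos: 09:40–10:00, 13:00–13:30, 14:20–15:10, 16:20–16:50.
Restricted to 08:40–15:10: 09:40–10:00, 13:00–13:30, 14:20–15:10.
Common window lengths: 20, 30, 50 min; longest is 50.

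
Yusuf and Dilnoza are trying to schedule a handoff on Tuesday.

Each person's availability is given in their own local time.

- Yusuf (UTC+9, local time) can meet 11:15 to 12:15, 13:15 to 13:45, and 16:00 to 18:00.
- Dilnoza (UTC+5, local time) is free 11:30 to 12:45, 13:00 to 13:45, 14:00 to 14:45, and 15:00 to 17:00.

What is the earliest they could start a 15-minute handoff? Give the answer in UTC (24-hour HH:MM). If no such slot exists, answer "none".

Yusuf → UTC: 02:15–03:15, 04:15–04:45, 07:00–09:00.
Dilnoza → UTC: 06:30–07:45, 08:00–08:45, 09:00–09:45, 10:00–12:00.
Yusuf ∩ Dilnoza: 07:00–07:45, 08:00–08:45.
Windows ≥ 15 min: 07:00–07:45, 08:00–08:45.
Earliest such window starts at 07:00.

07:00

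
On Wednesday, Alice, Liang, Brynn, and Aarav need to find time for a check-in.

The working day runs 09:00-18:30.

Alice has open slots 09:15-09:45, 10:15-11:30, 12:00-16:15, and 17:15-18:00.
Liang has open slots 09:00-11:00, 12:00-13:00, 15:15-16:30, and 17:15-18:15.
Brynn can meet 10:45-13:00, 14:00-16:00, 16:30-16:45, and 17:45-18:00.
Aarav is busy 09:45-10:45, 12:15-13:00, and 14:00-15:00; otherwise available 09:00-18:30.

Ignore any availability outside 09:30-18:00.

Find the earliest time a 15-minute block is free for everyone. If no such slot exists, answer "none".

Aarav free within 09:00–18:30: 09:00–09:45, 10:45–12:15, 13:00–14:00, 15:00–18:30.
Alice ∩ Liang: 09:15–09:45, 10:15–11:00, 12:00–13:00, 15:15–16:15, 17:15–18:00.
Alice ∩ Liang ∩ Brynn: 10:45–11:00, 12:00–13:00, 15:15–16:00, 17:45–18:00.
Alice ∩ Liang ∩ Brynn ∩ Aarav: 10:45–11:00, 12:00–12:15, 15:15–16:00, 17:45–18:00.
Restricted to 09:30–18:00: 10:45–11:00, 12:00–12:15, 15:15–16:00, 17:45–18:00.
Windows ≥ 15 min: 10:45–11:00, 12:00–12:15, 15:15–16:00, 17:45–18:00.
Earliest such window starts at 10:45.

10:45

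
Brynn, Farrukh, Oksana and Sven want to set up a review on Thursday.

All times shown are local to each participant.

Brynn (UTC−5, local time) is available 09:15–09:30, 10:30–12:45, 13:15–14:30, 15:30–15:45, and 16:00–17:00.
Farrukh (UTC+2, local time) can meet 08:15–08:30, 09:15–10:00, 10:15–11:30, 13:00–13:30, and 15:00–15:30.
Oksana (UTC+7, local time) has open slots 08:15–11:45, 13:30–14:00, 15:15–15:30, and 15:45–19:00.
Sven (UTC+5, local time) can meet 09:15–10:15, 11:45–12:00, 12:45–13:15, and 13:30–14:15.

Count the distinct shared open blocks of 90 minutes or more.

Brynn → UTC: 14:15–14:30, 15:30–17:45, 18:15–19:30, 20:30–20:45, 21:00–22:00.
Farrukh → UTC: 06:15–06:30, 07:15–08:00, 08:15–09:30, 11:00–11:30, 13:00–13:30.
Oksana → UTC: 01:15–04:45, 06:30–07:00, 08:15–08:30, 08:45–12:00.
Sven → UTC: 04:15–05:15, 06:45–07:00, 07:45–08:15, 08:30–09:15.
Brynn ∩ Farrukh: (none).
Brynn ∩ Farrukh ∩ Oksana: (none).
Brynn ∩ Farrukh ∩ Oksana ∩ Sven: (none).
Windows ≥ 90 min: (none).
That's 0 windows.

0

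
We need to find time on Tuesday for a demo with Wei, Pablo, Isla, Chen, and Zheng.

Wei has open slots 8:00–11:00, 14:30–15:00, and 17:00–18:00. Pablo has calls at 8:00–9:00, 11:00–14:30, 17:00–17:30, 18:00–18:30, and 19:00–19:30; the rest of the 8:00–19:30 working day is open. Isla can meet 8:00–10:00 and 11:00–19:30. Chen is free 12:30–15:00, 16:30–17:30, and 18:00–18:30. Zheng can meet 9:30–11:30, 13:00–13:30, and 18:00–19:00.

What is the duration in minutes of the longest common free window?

Pablo free within 08:00–19:30: 09:00–11:00, 14:30–17:00, 17:30–18:00, 18:30–19:00.
Wei ∩ Pablo: 09:00–11:00, 14:30–15:00, 17:30–18:00.
Wei ∩ Pablo ∩ Isla: 09:00–10:00, 14:30–15:00, 17:30–18:00.
Wei ∩ Pablo ∩ Isla ∩ Chen: 14:30–15:00.
Wei ∩ Pablo ∩ Isla ∩ Chen ∩ Zheng: (none).
No common window.

0 minutes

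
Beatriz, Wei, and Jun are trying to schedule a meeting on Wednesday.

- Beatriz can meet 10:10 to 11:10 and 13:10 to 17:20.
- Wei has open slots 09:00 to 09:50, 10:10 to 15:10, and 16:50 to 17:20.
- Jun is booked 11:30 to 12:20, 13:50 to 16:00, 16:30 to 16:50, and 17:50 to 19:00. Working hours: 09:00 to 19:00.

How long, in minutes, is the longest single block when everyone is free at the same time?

60 minutes

Jun free within 09:00–19:00: 09:00–11:30, 12:20–13:50, 16:00–16:30, 16:50–17:50.
Beatriz ∩ Wei: 10:10–11:10, 13:10–15:10, 16:50–17:20.
Beatriz ∩ Wei ∩ Jun: 10:10–11:10, 13:10–13:50, 16:50–17:20.
Common window lengths: 60, 40, 30 min; longest is 60.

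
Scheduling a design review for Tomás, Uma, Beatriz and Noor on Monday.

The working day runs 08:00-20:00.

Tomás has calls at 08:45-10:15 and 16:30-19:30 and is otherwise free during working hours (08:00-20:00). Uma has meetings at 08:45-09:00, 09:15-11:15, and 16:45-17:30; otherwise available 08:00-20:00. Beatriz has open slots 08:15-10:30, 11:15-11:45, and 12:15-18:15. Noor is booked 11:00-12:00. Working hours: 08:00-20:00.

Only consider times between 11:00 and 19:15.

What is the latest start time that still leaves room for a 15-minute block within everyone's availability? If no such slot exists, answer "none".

16:15

Tomás free within 08:00–20:00: 08:00–08:45, 10:15–16:30, 19:30–20:00.
Uma free within 08:00–20:00: 08:00–08:45, 09:00–09:15, 11:15–16:45, 17:30–20:00.
Noor free within 08:00–20:00: 08:00–11:00, 12:00–20:00.
Tomás ∩ Uma: 08:00–08:45, 11:15–16:30, 19:30–20:00.
Tomás ∩ Uma ∩ Beatriz: 08:15–08:45, 11:15–11:45, 12:15–16:30.
Tomás ∩ Uma ∩ Beatriz ∩ Noor: 08:15–08:45, 12:15–16:30.
Restricted to 11:00–19:15: 12:15–16:30.
Windows ≥ 15 min: 12:15–16:30.
Latest start in the last window 12:15–16:30 is 16:30 − 15 min = 16:15.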